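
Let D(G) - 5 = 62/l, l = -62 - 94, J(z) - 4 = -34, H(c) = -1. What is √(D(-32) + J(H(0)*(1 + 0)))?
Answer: I*√154518/78 ≈ 5.0396*I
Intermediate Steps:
J(z) = -30 (J(z) = 4 - 34 = -30)
l = -156
D(G) = 359/78 (D(G) = 5 + 62/(-156) = 5 + 62*(-1/156) = 5 - 31/78 = 359/78)
√(D(-32) + J(H(0)*(1 + 0))) = √(359/78 - 30) = √(-1981/78) = I*√154518/78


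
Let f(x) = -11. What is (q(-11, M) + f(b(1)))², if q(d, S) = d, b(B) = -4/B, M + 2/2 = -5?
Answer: 484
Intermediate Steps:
M = -6 (M = -1 - 5 = -6)
(q(-11, M) + f(b(1)))² = (-11 - 11)² = (-22)² = 484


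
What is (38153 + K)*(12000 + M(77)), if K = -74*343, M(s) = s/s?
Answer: 153264771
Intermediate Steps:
M(s) = 1
K = -25382
(38153 + K)*(12000 + M(77)) = (38153 - 25382)*(12000 + 1) = 12771*12001 = 153264771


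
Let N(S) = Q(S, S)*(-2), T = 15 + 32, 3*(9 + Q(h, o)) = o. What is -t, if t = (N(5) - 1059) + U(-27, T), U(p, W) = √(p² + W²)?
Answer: 3133/3 - √2938 ≈ 990.13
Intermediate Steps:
Q(h, o) = -9 + o/3
T = 47
U(p, W) = √(W² + p²)
N(S) = 18 - 2*S/3 (N(S) = (-9 + S/3)*(-2) = 18 - 2*S/3)
t = -3133/3 + √2938 (t = ((18 - ⅔*5) - 1059) + √(47² + (-27)²) = ((18 - 10/3) - 1059) + √(2209 + 729) = (44/3 - 1059) + √2938 = -3133/3 + √2938 ≈ -990.13)
-t = -(-3133/3 + √2938) = 3133/3 - √2938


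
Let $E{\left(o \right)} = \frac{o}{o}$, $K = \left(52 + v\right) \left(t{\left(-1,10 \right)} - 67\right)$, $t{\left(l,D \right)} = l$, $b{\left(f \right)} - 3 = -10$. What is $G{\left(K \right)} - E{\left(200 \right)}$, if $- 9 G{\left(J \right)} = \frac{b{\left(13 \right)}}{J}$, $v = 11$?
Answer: $- \frac{5509}{5508} \approx -1.0002$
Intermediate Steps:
$b{\left(f \right)} = -7$ ($b{\left(f \right)} = 3 - 10 = -7$)
$K = -4284$ ($K = \left(52 + 11\right) \left(-1 - 67\right) = 63 \left(-68\right) = -4284$)
$E{\left(o \right)} = 1$
$G{\left(J \right)} = \frac{7}{9 J}$ ($G{\left(J \right)} = - \frac{\left(-7\right) \frac{1}{J}}{9} = \frac{7}{9 J}$)
$G{\left(K \right)} - E{\left(200 \right)} = \frac{7}{9 \left(-4284\right)} - 1 = \frac{7}{9} \left(- \frac{1}{4284}\right) - 1 = - \frac{1}{5508} - 1 = - \frac{5509}{5508}$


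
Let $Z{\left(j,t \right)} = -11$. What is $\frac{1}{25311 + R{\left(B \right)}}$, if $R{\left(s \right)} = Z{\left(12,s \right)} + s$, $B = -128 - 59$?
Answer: $\frac{1}{25113} \approx 3.982 \cdot 10^{-5}$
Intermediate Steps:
$B = -187$ ($B = -128 - 59 = -187$)
$R{\left(s \right)} = -11 + s$
$\frac{1}{25311 + R{\left(B \right)}} = \frac{1}{25311 - 198} = \frac{1}{25113}$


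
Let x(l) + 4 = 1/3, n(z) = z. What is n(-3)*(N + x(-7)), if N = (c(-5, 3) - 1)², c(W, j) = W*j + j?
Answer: -496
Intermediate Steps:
x(l) = -11/3 (x(l) = -4 + 1/3 = -4 + ⅓ = -11/3)
c(W, j) = j + W*j
N = 169 (N = (3*(1 - 5) - 1)² = (3*(-4) - 1)² = (-12 - 1)² = (-13)² = 169)
n(-3)*(N + x(-7)) = -3*(169 - 11/3) = -3*496/3 = -496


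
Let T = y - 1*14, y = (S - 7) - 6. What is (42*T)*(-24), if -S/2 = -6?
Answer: 15120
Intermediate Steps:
S = 12 (S = -2*(-6) = 12)
y = -1 (y = (12 - 7) - 6 = 5 - 6 = -1)
T = -15 (T = -1 - 1*14 = -1 - 14 = -15)
(42*T)*(-24) = (42*(-15))*(-24) = -630*(-24) = 15120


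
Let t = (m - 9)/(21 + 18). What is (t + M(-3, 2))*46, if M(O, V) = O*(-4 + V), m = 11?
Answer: 10856/39 ≈ 278.36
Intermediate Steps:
t = 2/39 (t = (11 - 9)/(21 + 18) = 2/39 ≈ 0.051282)
(t + M(-3, 2))*46 = (2/39 - 3*(-4 + 2))*46 = (2/39 - 3*(-2))*46 = (2/39 + 6)*46 = (236/39)*46 = 10856/39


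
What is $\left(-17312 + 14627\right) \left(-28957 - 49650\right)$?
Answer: $211059795$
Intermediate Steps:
$\left(-17312 + 14627\right) \left(-28957 - 49650\right) = \left(-2685\right) \left(-78607\right) = 211059795$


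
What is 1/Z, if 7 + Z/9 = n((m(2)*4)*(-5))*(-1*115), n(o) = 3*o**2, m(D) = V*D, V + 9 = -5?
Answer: -1/973728063 ≈ -1.0270e-9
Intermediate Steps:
V = -14 (V = -9 - 5 = -14)
m(D) = -14*D
Z = -973728063 (Z = -63 + 9*((3*((-14*2*4)*(-5))**2)*(-1*115)) = -63 + 9*((3*(-28*4*(-5))**2)*(-115)) = -63 + 9*((3*(-112*(-5))**2)*(-115)) = -63 + 9*((3*560**2)*(-115)) = -63 + 9*((3*313600)*(-115)) = -63 + 9*(940800*(-115)) = -63 + 9*(-108192000) = -63 - 973728000 = -973728063)
1/Z = 1/(-973728063) = -1/973728063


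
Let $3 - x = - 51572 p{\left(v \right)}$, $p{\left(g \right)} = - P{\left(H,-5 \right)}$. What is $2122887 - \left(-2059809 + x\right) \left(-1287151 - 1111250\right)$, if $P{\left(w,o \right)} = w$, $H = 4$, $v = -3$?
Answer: $-5434999992807$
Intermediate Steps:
$p{\left(g \right)} = -4$ ($p{\left(g \right)} = \left(-1\right) 4 = -4$)
$x = -206285$ ($x = 3 - \left(-51572\right) \left(-4\right) = 3 - 206288 = -206285$)
$2122887 - \left(-2059809 + x\right) \left(-1287151 - 1111250\right) = 2122887 - \left(-2059809 - 206285\right) \left(-1287151 - 1111250\right) = 2122887 - \left(-2266094\right) \left(-2398401\right) = 2122887 - 5435002115694 = -5434999992807$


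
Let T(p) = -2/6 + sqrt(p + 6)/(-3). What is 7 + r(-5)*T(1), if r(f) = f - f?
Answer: 7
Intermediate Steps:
r(f) = 0
T(p) = -1/3 - sqrt(6 + p)/3 (T(p) = -2*1/6 + sqrt(6 + p)*(-1/3) = -1/3 - sqrt(6 + p)/3)
7 + r(-5)*T(1) = 7 + 0*(-1/3 - sqrt(6 + 1)/3) = 7 + 0*(-1/3 - sqrt(7)/3) = 7 + 0 = 7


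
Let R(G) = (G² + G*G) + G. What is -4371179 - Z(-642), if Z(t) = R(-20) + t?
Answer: -4371317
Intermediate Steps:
R(G) = G + 2*G² (R(G) = (G² + G²) + G = 2*G² + G = G + 2*G²)
Z(t) = 780 + t (Z(t) = -20*(1 + 2*(-20)) + t = -20*(1 - 40) + t = -20*(-39) + t = 780 + t)
-4371179 - Z(-642) = -4371179 - (780 - 642) = -4371179 - 1*138 = -4371179 - 138 = -4371317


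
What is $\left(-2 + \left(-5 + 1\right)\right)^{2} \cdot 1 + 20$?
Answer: $56$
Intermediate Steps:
$\left(-2 + \left(-5 + 1\right)\right)^{2} \cdot 1 + 20 = \left(-2 - 4\right)^{2} \cdot 1 + 20 = \left(-6\right)^{2} \cdot 1 + 20 = 36 \cdot 1 + 20 = 36 + 20 = 56$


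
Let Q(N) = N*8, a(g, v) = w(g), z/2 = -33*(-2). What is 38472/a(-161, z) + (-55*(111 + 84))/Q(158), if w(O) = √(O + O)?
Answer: -10725/1264 - 2748*I*√322/23 ≈ -8.485 - 2144.0*I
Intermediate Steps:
z = 132 (z = 2*(-33*(-2)) = 2*66 = 132)
w(O) = √2*√O (w(O) = √(2*O) = √2*√O)
a(g, v) = √2*√g
Q(N) = 8*N
38472/a(-161, z) + (-55*(111 + 84))/Q(158) = 38472/((√2*√(-161))) + (-55*(111 + 84))/((8*158)) = 38472/((√2*(I*√161))) - 55*195/1264 = 38472/((I*√322)) - 10725*1/1264 = 38472*(-I*√322/322) - 10725/1264 = -2748*I*√322/23 - 10725/1264 = -10725/1264 - 2748*I*√322/23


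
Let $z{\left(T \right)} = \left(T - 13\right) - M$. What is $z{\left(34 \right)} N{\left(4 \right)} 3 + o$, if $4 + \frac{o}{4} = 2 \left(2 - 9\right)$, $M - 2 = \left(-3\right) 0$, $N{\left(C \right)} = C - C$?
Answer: $-72$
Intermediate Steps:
$N{\left(C \right)} = 0$
$M = 2$ ($M = 2 - 0 = 2 + 0 = 2$)
$z{\left(T \right)} = -15 + T$ ($z{\left(T \right)} = \left(T - 13\right) - 2 = \left(-13 + T\right) - 2 = -15 + T$)
$o = -72$ ($o = -16 + 4 \cdot 2 \left(2 - 9\right) = -16 + 4 \cdot 2 \left(-7\right) = -16 + 4 \left(-14\right) = -16 - 56 = -72$)
$z{\left(34 \right)} N{\left(4 \right)} 3 + o = \left(-15 + 34\right) 0 \cdot 3 - 72 = 19 \cdot 0 - 72 = 0 - 72 = -72$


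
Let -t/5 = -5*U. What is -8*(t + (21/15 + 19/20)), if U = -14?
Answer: 13906/5 ≈ 2781.2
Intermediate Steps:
t = -350 (t = -(-25)*(-14) = -5*70 = -350)
-8*(t + (21/15 + 19/20)) = -8*(-350 + (21/15 + 19/20)) = -8*(-350 + (21*(1/15) + 19*(1/20))) = -8*(-350 + (7/5 + 19/20)) = -8*(-350 + 47/20) = -8*(-6953/20) = 13906/5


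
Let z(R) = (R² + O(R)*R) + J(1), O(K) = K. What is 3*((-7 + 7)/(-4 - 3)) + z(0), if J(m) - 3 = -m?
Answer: 2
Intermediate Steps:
J(m) = 3 - m
z(R) = 2 + 2*R² (z(R) = (R² + R*R) + (3 - 1*1) = (R² + R²) + (3 - 1) = 2*R² + 2 = 2 + 2*R²)
3*((-7 + 7)/(-4 - 3)) + z(0) = 3*((-7 + 7)/(-4 - 3)) + (2 + 2*0²) = 3*(0/(-7)) + (2 + 2*0) = 3*(0*(-⅐)) + (2 + 0) = 3*0 + 2 = 0 + 2 = 2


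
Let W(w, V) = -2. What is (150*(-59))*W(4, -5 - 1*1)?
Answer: 17700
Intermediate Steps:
(150*(-59))*W(4, -5 - 1*1) = (150*(-59))*(-2) = -8850*(-2) = 17700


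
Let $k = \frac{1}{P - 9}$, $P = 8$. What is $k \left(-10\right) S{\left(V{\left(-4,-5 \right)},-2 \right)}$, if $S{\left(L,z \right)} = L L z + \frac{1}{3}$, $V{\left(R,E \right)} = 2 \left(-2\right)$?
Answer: $- \frac{950}{3} \approx -316.67$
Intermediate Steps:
$V{\left(R,E \right)} = -4$
$k = -1$ ($k = \frac{1}{8 - 9} = \frac{1}{-1} = -1$)
$S{\left(L,z \right)} = \frac{1}{3} + z L^{2}$ ($S{\left(L,z \right)} = L^{2} z + \frac{1}{3} = z L^{2} + \frac{1}{3} = \frac{1}{3} + z L^{2}$)
$k \left(-10\right) S{\left(V{\left(-4,-5 \right)},-2 \right)} = \left(-1\right) \left(-10\right) \left(\frac{1}{3} - 2 \left(-4\right)^{2}\right) = 10 \left(\frac{1}{3} - 32\right) = 10 \left(- \frac{95}{3}\right) = - \frac{950}{3}$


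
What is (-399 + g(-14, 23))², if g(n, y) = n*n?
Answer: 41209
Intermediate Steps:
g(n, y) = n²
(-399 + g(-14, 23))² = (-399 + (-14)²)² = (-399 + 196)² = (-203)² = 41209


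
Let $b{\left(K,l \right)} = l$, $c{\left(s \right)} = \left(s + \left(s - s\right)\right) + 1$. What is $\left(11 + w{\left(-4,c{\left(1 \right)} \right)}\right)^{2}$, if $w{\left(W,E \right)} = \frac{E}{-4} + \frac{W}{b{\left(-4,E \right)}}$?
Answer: $\frac{289}{4} \approx 72.25$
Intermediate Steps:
$c{\left(s \right)} = 1 + s$ ($c{\left(s \right)} = \left(s + 0\right) + 1 = s + 1 = 1 + s$)
$w{\left(W,E \right)} = - \frac{E}{4} + \frac{W}{E}$ ($w{\left(W,E \right)} = \frac{E}{-4} + \frac{W}{E} = E \left(- \frac{1}{4}\right) + \frac{W}{E} = - \frac{E}{4} + \frac{W}{E}$)
$\left(11 + w{\left(-4,c{\left(1 \right)} \right)}\right)^{2} = \left(11 - \left(\frac{4}{1 + 1} + \frac{1 + 1}{4}\right)\right)^{2} = \left(11 - \left(\frac{1}{2} + \frac{4}{2}\right)\right)^{2} = \left(11 - \frac{5}{2}\right)^{2} = \left(\frac{17}{2}\right)^{2} = \frac{289}{4}$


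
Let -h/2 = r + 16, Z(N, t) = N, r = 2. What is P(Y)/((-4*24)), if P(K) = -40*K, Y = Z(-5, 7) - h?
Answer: 155/12 ≈ 12.917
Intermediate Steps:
h = -36 (h = -2*(2 + 16) = -2*18 = -36)
Y = 31 (Y = -5 - 1*(-36) = -5 + 36 = 31)
P(Y)/((-4*24)) = (-40*31)/((-4*24)) = -1240/(-96) = -1240*(-1/96) = 155/12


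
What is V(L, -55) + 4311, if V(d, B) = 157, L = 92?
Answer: 4468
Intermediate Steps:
V(L, -55) + 4311 = 157 + 4311 = 4468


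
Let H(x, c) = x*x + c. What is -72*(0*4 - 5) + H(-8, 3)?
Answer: 427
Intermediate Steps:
H(x, c) = c + x² (H(x, c) = x² + c = c + x²)
-72*(0*4 - 5) + H(-8, 3) = -72*(0*4 - 5) + (3 + (-8)²) = -72*(0 - 5) + (3 + 64) = -72*(-5) + 67 = 360 + 67 = 427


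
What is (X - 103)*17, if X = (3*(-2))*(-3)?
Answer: -1445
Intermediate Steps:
X = 18 (X = -6*(-3) = 18)
(X - 103)*17 = (18 - 103)*17 = -85*17 = -1445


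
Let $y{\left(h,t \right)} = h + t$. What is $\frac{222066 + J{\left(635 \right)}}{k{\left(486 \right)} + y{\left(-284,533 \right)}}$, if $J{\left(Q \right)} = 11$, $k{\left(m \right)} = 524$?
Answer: $\frac{222077}{773} \approx 287.29$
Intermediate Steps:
$\frac{222066 + J{\left(635 \right)}}{k{\left(486 \right)} + y{\left(-284,533 \right)}} = \frac{222066 + 11}{524 + \left(-284 + 533\right)} = \frac{222077}{524 + 249} = \frac{222077}{773}$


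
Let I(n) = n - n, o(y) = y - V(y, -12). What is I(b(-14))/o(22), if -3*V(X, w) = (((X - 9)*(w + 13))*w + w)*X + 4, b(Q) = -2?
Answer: 0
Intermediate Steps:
V(X, w) = -4/3 - X*(w + w*(-9 + X)*(13 + w))/3 (V(X, w) = -((((X - 9)*(w + 13))*w + w)*X + 4)/3 = -((((-9 + X)*(13 + w))*w + w)*X + 4)/3 = -((w*(-9 + X)*(13 + w) + w)*X + 4)/3 = -((w + w*(-9 + X)*(13 + w))*X + 4)/3 = -(X*(w + w*(-9 + X)*(13 + w)) + 4)/3 = -(4 + X*(w + w*(-9 + X)*(13 + w)))/3 = -4/3 - X*(w + w*(-9 + X)*(13 + w))/3)
o(y) = 4/3 - 4*y² + 33*y (o(y) = y - (-4/3 + 3*y*(-12)² - 13/3*(-12)*y² - ⅓*y²*(-12)² + (116/3)*y*(-12)) = y - (-4/3 + 3*y*144 + 52*y² - ⅓*y²*144 - 464*y) = y - (-4/3 + 432*y + 52*y² - 48*y² - 464*y) = y - (-4/3 - 32*y + 4*y²) = y + (4/3 - 4*y² + 32*y) = 4/3 - 4*y² + 33*y)
I(n) = 0
I(b(-14))/o(22) = 0/(4/3 - 4*22² + 33*22) = 0/(4/3 - 4*484 + 726) = 0/(4/3 - 1936 + 726) = 0/(-3626/3) = 0*(-3/3626) = 0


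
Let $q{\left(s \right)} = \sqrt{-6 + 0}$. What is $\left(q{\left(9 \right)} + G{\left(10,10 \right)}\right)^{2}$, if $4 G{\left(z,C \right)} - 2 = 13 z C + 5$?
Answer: $\frac{1708153}{16} + \frac{1307 i \sqrt{6}}{2} \approx 1.0676 \cdot 10^{5} + 1600.7 i$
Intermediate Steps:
$G{\left(z,C \right)} = \frac{7}{4} + \frac{13 C z}{4}$ ($G{\left(z,C \right)} = \frac{1}{2} + \frac{13 z C + 5}{4} = \frac{1}{2} + \frac{13 C z + 5}{4} = \frac{1}{2} + \frac{5 + 13 C z}{4} = \frac{1}{2} + \left(\frac{5}{4} + \frac{13 C z}{4}\right) = \frac{7}{4} + \frac{13 C z}{4}$)
$q{\left(s \right)} = i \sqrt{6}$ ($q{\left(s \right)} = \sqrt{-6} = i \sqrt{6}$)
$\left(q{\left(9 \right)} + G{\left(10,10 \right)}\right)^{2} = \left(i \sqrt{6} + \left(\frac{7}{4} + \frac{13}{4} \cdot 10 \cdot 10\right)\right)^{2} = \left(i \sqrt{6} + \left(\frac{7}{4} + 325\right)\right)^{2} = \left(i \sqrt{6} + \frac{1307}{4}\right)^{2} = \left(\frac{1307}{4} + i \sqrt{6}\right)^{2}$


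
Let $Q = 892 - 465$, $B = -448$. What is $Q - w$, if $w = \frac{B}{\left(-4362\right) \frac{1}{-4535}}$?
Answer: $\frac{1947127}{2181} \approx 892.77$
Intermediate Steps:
$Q = 427$
$w = - \frac{1015840}{2181}$ ($w = - \frac{448}{\left(-4362\right) \frac{1}{-4535}} = - \frac{448}{\left(-4362\right) \left(- \frac{1}{4535}\right)} = - \frac{448}{\frac{4362}{4535}} = \left(-448\right) \frac{4535}{4362} = - \frac{1015840}{2181} \approx -465.77$)
$Q - w = 427 - - \frac{1015840}{2181} = 427 + \frac{1015840}{2181} = \frac{1947127}{2181}$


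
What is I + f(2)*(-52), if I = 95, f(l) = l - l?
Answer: 95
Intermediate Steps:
f(l) = 0
I + f(2)*(-52) = 95 + 0*(-52) = 95 + 0 = 95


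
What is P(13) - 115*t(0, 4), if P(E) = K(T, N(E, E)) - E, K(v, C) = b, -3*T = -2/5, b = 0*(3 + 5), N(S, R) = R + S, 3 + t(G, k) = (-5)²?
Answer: -2543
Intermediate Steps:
t(G, k) = 22 (t(G, k) = -3 + (-5)² = -3 + 25 = 22)
b = 0 (b = 0*8 = 0)
T = 2/15 (T = -(-2)/(3*5) = -⅓*(-⅖) = 2/15 ≈ 0.13333)
K(v, C) = 0
P(E) = -E (P(E) = 0 - E = -E)
P(13) - 115*t(0, 4) = -1*13 - 115*22 = -13 - 2530 = -2543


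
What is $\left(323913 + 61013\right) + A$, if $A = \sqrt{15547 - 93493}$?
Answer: $384926 + i \sqrt{77946} \approx 3.8493 \cdot 10^{5} + 279.19 i$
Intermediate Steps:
$A = i \sqrt{77946}$ ($A = \sqrt{-77946} = i \sqrt{77946} \approx 279.19 i$)
$\left(323913 + 61013\right) + A = \left(323913 + 61013\right) + i \sqrt{77946} = 384926 + i \sqrt{77946}$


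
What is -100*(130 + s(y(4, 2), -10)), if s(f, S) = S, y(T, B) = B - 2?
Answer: -12000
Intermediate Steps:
y(T, B) = -2 + B
-100*(130 + s(y(4, 2), -10)) = -100*(130 - 10) = -100*120 = -12000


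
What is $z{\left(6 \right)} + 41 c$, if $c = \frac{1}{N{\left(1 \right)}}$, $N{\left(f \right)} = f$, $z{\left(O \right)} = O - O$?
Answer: $41$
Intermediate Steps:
$z{\left(O \right)} = 0$
$c = 1$ ($c = 1^{-1} = 1$)
$z{\left(6 \right)} + 41 c = 0 + 41 \cdot 1 = 0 + 41 = 41$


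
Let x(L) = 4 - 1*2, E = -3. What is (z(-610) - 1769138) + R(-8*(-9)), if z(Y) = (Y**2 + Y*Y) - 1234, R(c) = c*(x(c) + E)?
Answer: -1026244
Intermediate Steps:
x(L) = 2 (x(L) = 4 - 2 = 2)
R(c) = -c (R(c) = c*(2 - 3) = c*(-1) = -c)
z(Y) = -1234 + 2*Y**2 (z(Y) = (Y**2 + Y**2) - 1234 = 2*Y**2 - 1234 = -1234 + 2*Y**2)
(z(-610) - 1769138) + R(-8*(-9)) = ((-1234 + 2*(-610)**2) - 1769138) - (-8)*(-9) = ((-1234 + 2*372100) - 1769138) - 1*72 = ((-1234 + 744200) - 1769138) - 72 = (742966 - 1769138) - 72 = -1026172 - 72 = -1026244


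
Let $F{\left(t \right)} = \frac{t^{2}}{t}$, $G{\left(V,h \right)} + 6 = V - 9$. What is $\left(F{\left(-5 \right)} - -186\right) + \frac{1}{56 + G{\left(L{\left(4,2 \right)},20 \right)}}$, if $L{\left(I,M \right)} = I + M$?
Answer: $\frac{8508}{47} \approx 181.02$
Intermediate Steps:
$G{\left(V,h \right)} = -15 + V$ ($G{\left(V,h \right)} = -6 + \left(V - 9\right) = -6 + \left(-9 + V\right) = -15 + V$)
$F{\left(t \right)} = t$
$\left(F{\left(-5 \right)} - -186\right) + \frac{1}{56 + G{\left(L{\left(4,2 \right)},20 \right)}} = \left(-5 - -186\right) + \frac{1}{56 + \left(-15 + \left(4 + 2\right)\right)} = \left(-5 + 186\right) + \frac{1}{56 + \left(-15 + 6\right)} = 181 + \frac{1}{56 - 9} = 181 + \frac{1}{47} = \frac{8508}{47}$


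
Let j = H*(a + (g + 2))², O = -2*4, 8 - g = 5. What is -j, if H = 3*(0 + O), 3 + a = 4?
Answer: 864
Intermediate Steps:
a = 1 (a = -3 + 4 = 1)
g = 3 (g = 8 - 1*5 = 8 - 5 = 3)
O = -8
H = -24 (H = 3*(0 - 8) = 3*(-8) = -24)
j = -864 (j = -24*(1 + (3 + 2))² = -24*(1 + 5)² = -24*6² = -24*36 = -864)
-j = -1*(-864) = 864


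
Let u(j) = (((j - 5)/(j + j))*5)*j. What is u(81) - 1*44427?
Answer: -44237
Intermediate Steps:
u(j) = -25/2 + 5*j/2 (u(j) = (((-5 + j)/((2*j)))*5)*j = (((-5 + j)*(1/(2*j)))*5)*j = (((-5 + j)/(2*j))*5)*j = (5*(-5 + j)/(2*j))*j = -25/2 + 5*j/2)
u(81) - 1*44427 = (-25/2 + (5/2)*81) - 1*44427 = (-25/2 + 405/2) - 44427 = 190 - 44427 = -44237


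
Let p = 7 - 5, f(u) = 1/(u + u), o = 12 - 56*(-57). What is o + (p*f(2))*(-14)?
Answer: 3197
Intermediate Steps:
o = 3204 (o = 12 + 3192 = 3204)
f(u) = 1/(2*u)
p = 2
o + (p*f(2))*(-14) = 3204 + (2*((½)/2))*(-14) = 3204 + (2*((½)*(½)))*(-14) = 3204 + (2*(¼))*(-14) = 3204 + (½)*(-14) = 3204 - 7 = 3197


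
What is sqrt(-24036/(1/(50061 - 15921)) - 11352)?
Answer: 2*I*sqrt(205150098) ≈ 28646.0*I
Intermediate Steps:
sqrt(-24036/(1/(50061 - 15921)) - 11352) = sqrt(-24036/(1/34140) - 11352) = sqrt(-24036/1/34140 - 11352) = sqrt(-24036*34140 - 11352) = sqrt(-820589040 - 11352) = sqrt(-820600392) = 2*I*sqrt(205150098)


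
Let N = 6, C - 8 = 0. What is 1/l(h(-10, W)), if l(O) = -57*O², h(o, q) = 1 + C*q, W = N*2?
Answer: -1/536313 ≈ -1.8646e-6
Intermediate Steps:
C = 8 (C = 8 + 0 = 8)
W = 12 (W = 6*2 = 12)
h(o, q) = 1 + 8*q
1/l(h(-10, W)) = 1/(-57*(1 + 8*12)²) = 1/(-57*(1 + 96)²) = 1/(-57*97²) = 1/(-57*9409) = 1/(-536313) = -1/536313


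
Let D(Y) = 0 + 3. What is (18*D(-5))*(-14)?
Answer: -756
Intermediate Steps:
D(Y) = 3
(18*D(-5))*(-14) = (18*3)*(-14) = 54*(-14) = -756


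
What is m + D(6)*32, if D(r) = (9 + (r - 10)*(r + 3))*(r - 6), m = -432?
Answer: -432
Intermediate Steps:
D(r) = (-6 + r)*(9 + (-10 + r)*(3 + r)) (D(r) = (9 + (-10 + r)*(3 + r))*(-6 + r) = (-6 + r)*(9 + (-10 + r)*(3 + r)))
m + D(6)*32 = -432 + (126 + 6**3 - 13*6**2 + 21*6)*32 = -432 + (126 + 216 - 13*36 + 126)*32 = -432 + (126 + 216 - 468 + 126)*32 = -432 + 0*32 = -432 + 0 = -432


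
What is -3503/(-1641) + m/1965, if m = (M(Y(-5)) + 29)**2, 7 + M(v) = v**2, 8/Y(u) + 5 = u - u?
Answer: 546752479/223928125 ≈ 2.4416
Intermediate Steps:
Y(u) = -8/5 (Y(u) = 8/(-5 + (u - u)) = 8/(-5 + 0) = 8/(-5) = 8*(-1/5) = -8/5)
M(v) = -7 + v**2
m = 376996/625 (m = ((-7 + (-8/5)**2) + 29)**2 = ((-7 + 64/25) + 29)**2 = (-111/25 + 29)**2 = (614/25)**2 = 376996/625 ≈ 603.19)
-3503/(-1641) + m/1965 = -3503/(-1641) + (376996/625)/1965 = -3503*(-1/1641) + (376996/625)*(1/1965) = 3503/1641 + 376996/1228125 = 546752479/223928125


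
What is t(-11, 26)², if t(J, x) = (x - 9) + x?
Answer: 1849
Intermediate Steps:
t(J, x) = -9 + 2*x (t(J, x) = (-9 + x) + x = -9 + 2*x)
t(-11, 26)² = (-9 + 2*26)² = (-9 + 52)² = 43² = 1849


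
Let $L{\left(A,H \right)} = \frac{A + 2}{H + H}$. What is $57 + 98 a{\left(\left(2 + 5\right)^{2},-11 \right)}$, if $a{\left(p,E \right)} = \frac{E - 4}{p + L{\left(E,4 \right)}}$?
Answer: $\frac{10071}{383} \approx 26.295$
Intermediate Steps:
$L{\left(A,H \right)} = \frac{2 + A}{2 H}$
$a{\left(p,E \right)} = \frac{-4 + E}{\frac{1}{4} + p + \frac{E}{8}}$ ($a{\left(p,E \right)} = \frac{E - 4}{p + \frac{2 + E}{2 \cdot 4}} = \frac{-4 + E}{p + \frac{1}{2} \cdot \frac{1}{4} \left(2 + E\right)} = \frac{-4 + E}{p + \left(\frac{1}{4} + \frac{E}{8}\right)} = \frac{-4 + E}{\frac{1}{4} + p + \frac{E}{8}}$)
$57 + 98 a{\left(\left(2 + 5\right)^{2},-11 \right)} = 57 + 98 \frac{8 \left(-4 - 11\right)}{2 - 11 + 8 \left(2 + 5\right)^{2}} = 57 + 98 \cdot 8 \frac{1}{2 - 11 + 8 \cdot 7^{2}} \left(-15\right) = 57 + 98 \cdot 8 \frac{1}{2 - 11 + 8 \cdot 49} \left(-15\right) = 57 + 98 \cdot 8 \frac{1}{2 - 11 + 392} \left(-15\right) = 57 + 98 \cdot 8 \cdot \frac{1}{383} \left(-15\right) = 57 + 98 \left(- \frac{120}{383}\right) = 57 - \frac{11760}{383} = \frac{10071}{383}$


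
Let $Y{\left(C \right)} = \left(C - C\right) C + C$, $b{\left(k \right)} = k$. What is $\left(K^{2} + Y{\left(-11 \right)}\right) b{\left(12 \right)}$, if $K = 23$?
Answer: $6216$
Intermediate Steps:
$Y{\left(C \right)} = C$ ($Y{\left(C \right)} = 0 C + C = 0 + C = C$)
$\left(K^{2} + Y{\left(-11 \right)}\right) b{\left(12 \right)} = \left(23^{2} - 11\right) 12 = \left(529 - 11\right) 12 = 518 \cdot 12 = 6216$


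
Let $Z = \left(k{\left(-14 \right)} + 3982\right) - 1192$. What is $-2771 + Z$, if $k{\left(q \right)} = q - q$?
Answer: $19$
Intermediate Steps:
$k{\left(q \right)} = 0$
$Z = 2790$ ($Z = \left(0 + 3982\right) - 1192 = 3982 - 1192 = 2790$)
$-2771 + Z = -2771 + 2790 = 19$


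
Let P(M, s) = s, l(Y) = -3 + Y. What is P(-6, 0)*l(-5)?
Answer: 0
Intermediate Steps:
P(-6, 0)*l(-5) = 0*(-3 - 5) = 0*(-8) = 0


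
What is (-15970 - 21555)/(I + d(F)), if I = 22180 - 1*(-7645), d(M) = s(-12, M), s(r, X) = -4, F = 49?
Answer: -37525/29821 ≈ -1.2583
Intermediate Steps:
d(M) = -4
I = 29825 (I = 22180 + 7645 = 29825)
(-15970 - 21555)/(I + d(F)) = (-15970 - 21555)/(29825 - 4) = -37525/29821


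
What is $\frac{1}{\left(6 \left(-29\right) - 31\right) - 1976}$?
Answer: $- \frac{1}{2181} \approx -0.00045851$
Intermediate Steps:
$\frac{1}{\left(6 \left(-29\right) - 31\right) - 1976} = \frac{1}{\left(-174 - 31\right) - 1976} = \frac{1}{-205 - 1976} = \frac{1}{-2181} = - \frac{1}{2181}$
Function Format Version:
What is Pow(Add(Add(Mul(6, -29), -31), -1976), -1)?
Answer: Rational(-1, 2181) ≈ -0.00045851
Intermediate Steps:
Pow(Add(Add(Mul(6, -29), -31), -1976), -1) = Pow(Add(Add(-174, -31), -1976), -1) = Pow(Add(-205, -1976), -1) = Pow(-2181, -1) = Rational(-1, 2181)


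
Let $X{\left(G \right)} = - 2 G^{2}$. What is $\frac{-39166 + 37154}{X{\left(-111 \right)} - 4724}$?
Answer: $\frac{1006}{14683} \approx 0.068515$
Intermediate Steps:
$\frac{-39166 + 37154}{X{\left(-111 \right)} - 4724} = \frac{-39166 + 37154}{- 2 \left(-111\right)^{2} - 4724} = - \frac{2012}{\left(-2\right) 12321 - 4724} = - \frac{2012}{-24642 - 4724} = - \frac{2012}{-29366} = \left(-2012\right) \left(- \frac{1}{29366}\right) = \frac{1006}{14683}$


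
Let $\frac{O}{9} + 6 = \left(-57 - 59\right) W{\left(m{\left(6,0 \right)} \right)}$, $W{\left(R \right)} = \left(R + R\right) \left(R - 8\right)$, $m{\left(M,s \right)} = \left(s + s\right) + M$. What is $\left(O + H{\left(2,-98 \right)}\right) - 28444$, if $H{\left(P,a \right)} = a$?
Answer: $-3540$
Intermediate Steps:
$m{\left(M,s \right)} = M + 2 s$ ($m{\left(M,s \right)} = 2 s + M = M + 2 s$)
$W{\left(R \right)} = 2 R \left(-8 + R\right)$
$O = 25002$ ($O = -54 + 9 \left(-57 - 59\right) 2 \left(6 + 2 \cdot 0\right) \left(-8 + \left(6 + 2 \cdot 0\right)\right) = -54 + 9 \left(- 116 \cdot 2 \left(6 + 0\right) \left(-8 + \left(6 + 0\right)\right)\right) = -54 + 9 \left(- 116 \cdot 2 \cdot 6 \left(-8 + 6\right)\right) = -54 + 9 \left(- 116 \cdot 2 \cdot 6 \left(-2\right)\right) = -54 + 9 \left(\left(-116\right) \left(-24\right)\right) = -54 + 9 \cdot 2784 = -54 + 25056 = 25002$)
$\left(O + H{\left(2,-98 \right)}\right) - 28444 = \left(25002 - 98\right) - 28444 = 24904 - 28444 = -3540$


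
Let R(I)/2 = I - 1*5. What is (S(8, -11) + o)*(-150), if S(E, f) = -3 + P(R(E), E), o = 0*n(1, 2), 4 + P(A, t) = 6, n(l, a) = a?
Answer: 150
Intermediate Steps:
R(I) = -10 + 2*I (R(I) = 2*(I - 1*5) = 2*(I - 5) = 2*(-5 + I) = -10 + 2*I)
P(A, t) = 2 (P(A, t) = -4 + 6 = 2)
o = 0 (o = 0*2 = 0)
S(E, f) = -1 (S(E, f) = -3 + 2 = -1)
(S(8, -11) + o)*(-150) = (-1 + 0)*(-150) = -1*(-150) = 150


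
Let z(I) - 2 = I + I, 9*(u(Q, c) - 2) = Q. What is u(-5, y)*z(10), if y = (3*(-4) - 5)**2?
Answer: 286/9 ≈ 31.778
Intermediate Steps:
y = 289 (y = (-12 - 5)**2 = (-17)**2 = 289)
u(Q, c) = 2 + Q/9
z(I) = 2 + 2*I (z(I) = 2 + (I + I) = 2 + 2*I)
u(-5, y)*z(10) = (2 + (1/9)*(-5))*(2 + 2*10) = (2 - 5/9)*(2 + 20) = (13/9)*22 = 286/9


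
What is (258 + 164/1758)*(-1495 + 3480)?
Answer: 450325040/879 ≈ 5.1232e+5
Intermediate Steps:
(258 + 164/1758)*(-1495 + 3480) = (258 + 164*(1/1758))*1985 = (258 + 82/879)*1985 = (226864/879)*1985 = 450325040/879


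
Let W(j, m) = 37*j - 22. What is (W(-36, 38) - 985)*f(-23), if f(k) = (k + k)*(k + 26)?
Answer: 322782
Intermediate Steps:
f(k) = 2*k*(26 + k) (f(k) = (2*k)*(26 + k) = 2*k*(26 + k))
W(j, m) = -22 + 37*j
(W(-36, 38) - 985)*f(-23) = ((-22 + 37*(-36)) - 985)*(2*(-23)*(26 - 23)) = ((-22 - 1332) - 985)*(2*(-23)*3) = (-1354 - 985)*(-138) = -2339*(-138) = 322782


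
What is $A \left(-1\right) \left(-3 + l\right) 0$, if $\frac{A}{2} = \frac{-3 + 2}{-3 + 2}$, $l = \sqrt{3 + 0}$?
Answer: $0$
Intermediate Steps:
$l = \sqrt{3} \approx 1.732$
$A = 2$ ($A = 2 \frac{-3 + 2}{-3 + 2} = 2 \left(- \frac{1}{-1}\right) = 2 \left(\left(-1\right) \left(-1\right)\right) = 2 \cdot 1 = 2$)
$A \left(-1\right) \left(-3 + l\right) 0 = 2 \left(-1\right) \left(-3 + \sqrt{3}\right) 0 = \left(-2\right) 0 = 0$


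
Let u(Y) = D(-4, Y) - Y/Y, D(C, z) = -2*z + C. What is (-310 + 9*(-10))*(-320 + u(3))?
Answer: 132400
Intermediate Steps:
D(C, z) = C - 2*z
u(Y) = -5 - 2*Y (u(Y) = (-4 - 2*Y) - Y/Y = (-4 - 2*Y) - 1*1 = (-4 - 2*Y) - 1 = -5 - 2*Y)
(-310 + 9*(-10))*(-320 + u(3)) = (-310 + 9*(-10))*(-320 + (-5 - 2*3)) = (-310 - 90)*(-320 + (-5 - 6)) = -400*(-320 - 11) = -400*(-331) = 132400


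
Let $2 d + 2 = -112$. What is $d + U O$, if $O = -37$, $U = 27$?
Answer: $-1056$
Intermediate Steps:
$d = -57$ ($d = -1 + \frac{1}{2} \left(-112\right) = -1 - 56 = -57$)
$d + U O = -57 + 27 \left(-37\right) = -57 - 999 = -1056$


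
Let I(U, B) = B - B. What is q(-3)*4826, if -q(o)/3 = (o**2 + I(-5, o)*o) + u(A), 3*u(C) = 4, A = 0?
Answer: -149606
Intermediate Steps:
I(U, B) = 0
u(C) = 4/3 (u(C) = (1/3)*4 = 4/3)
q(o) = -4 - 3*o**2 (q(o) = -3*((o**2 + 0*o) + 4/3) = -3*((o**2 + 0) + 4/3) = -3*(o**2 + 4/3) = -3*(4/3 + o**2) = -4 - 3*o**2)
q(-3)*4826 = (-4 - 3*(-3)**2)*4826 = (-4 - 3*9)*4826 = (-4 - 27)*4826 = -31*4826 = -149606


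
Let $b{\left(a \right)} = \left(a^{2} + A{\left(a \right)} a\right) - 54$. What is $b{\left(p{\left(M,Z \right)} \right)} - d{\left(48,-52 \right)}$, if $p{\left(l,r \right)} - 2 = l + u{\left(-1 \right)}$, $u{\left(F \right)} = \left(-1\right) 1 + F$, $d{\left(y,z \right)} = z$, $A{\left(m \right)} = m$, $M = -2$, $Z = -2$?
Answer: $6$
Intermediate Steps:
$u{\left(F \right)} = -1 + F$
$p{\left(l,r \right)} = l$ ($p{\left(l,r \right)} = 2 + \left(l - 2\right) = 2 + \left(-2 + l\right) = l$)
$b{\left(a \right)} = -54 + 2 a^{2}$ ($b{\left(a \right)} = \left(a^{2} + a a\right) - 54 = \left(a^{2} + a^{2}\right) - 54 = 2 a^{2} - 54 = -54 + 2 a^{2}$)
$b{\left(p{\left(M,Z \right)} \right)} - d{\left(48,-52 \right)} = \left(-54 + 2 \left(-2\right)^{2}\right) - -52 = \left(-54 + 2 \cdot 4\right) + 52 = \left(-54 + 8\right) + 52 = -46 + 52 = 6$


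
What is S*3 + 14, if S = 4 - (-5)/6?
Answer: 57/2 ≈ 28.500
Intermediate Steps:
S = 29/6 (S = 4 - (-5)/6 = 4 - 1*(-5/6) = 4 + 5/6 = 29/6 ≈ 4.8333)
S*3 + 14 = (29/6)*3 + 14 = 29/2 + 14 = 57/2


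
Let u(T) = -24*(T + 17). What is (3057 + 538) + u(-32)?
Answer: 3955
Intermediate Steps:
u(T) = -408 - 24*T (u(T) = -24*(17 + T) = -408 - 24*T)
(3057 + 538) + u(-32) = (3057 + 538) + (-408 - 24*(-32)) = 3595 + (-408 + 768) = 3595 + 360 = 3955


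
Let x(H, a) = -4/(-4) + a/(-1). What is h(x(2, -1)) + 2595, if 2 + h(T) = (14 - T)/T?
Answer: 2599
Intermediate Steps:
x(H, a) = 1 - a (x(H, a) = -4*(-1/4) + a*(-1) = 1 - a)
h(T) = -2 + (14 - T)/T
h(x(2, -1)) + 2595 = (-3 + 14/(1 - 1*(-1))) + 2595 = (-3 + 14/(1 + 1)) + 2595 = (-3 + 14/2) + 2595 = (-3 + 14*(1/2)) + 2595 = (-3 + 7) + 2595 = 4 + 2595 = 2599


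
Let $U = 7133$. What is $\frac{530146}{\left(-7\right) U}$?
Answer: $- \frac{530146}{49931} \approx -10.618$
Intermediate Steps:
$\frac{530146}{\left(-7\right) U} = \frac{530146}{\left(-7\right) 7133} = \frac{530146}{-49931} = 530146 \left(- \frac{1}{49931}\right) = - \frac{530146}{49931}$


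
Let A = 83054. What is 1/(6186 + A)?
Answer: 1/89240 ≈ 1.1206e-5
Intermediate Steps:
1/(6186 + A) = 1/(6186 + 83054) = 1/89240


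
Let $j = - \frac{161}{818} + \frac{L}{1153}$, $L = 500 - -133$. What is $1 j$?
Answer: $\frac{332161}{943154} \approx 0.35218$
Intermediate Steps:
$L = 633$ ($L = 500 + 133 = 633$)
$j = \frac{332161}{943154}$ ($j = - \frac{161}{818} + \frac{633}{1153} = \frac{332161}{943154} \approx 0.35218$)
$1 j = 1 \cdot \frac{332161}{943154} = \frac{332161}{943154}$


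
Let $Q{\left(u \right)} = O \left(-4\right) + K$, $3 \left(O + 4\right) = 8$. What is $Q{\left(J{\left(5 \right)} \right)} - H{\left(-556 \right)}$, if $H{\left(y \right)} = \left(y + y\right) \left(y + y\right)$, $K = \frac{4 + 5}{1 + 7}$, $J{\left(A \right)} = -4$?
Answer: $- \frac{29676901}{24} \approx -1.2365 \cdot 10^{6}$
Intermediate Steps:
$O = - \frac{4}{3}$ ($O = -4 + \frac{1}{3} \cdot 8 = -4 + \frac{8}{3} = - \frac{4}{3} \approx -1.3333$)
$K = \frac{9}{8} \approx 1.125$
$H{\left(y \right)} = 4 y^{2}$ ($H{\left(y \right)} = 2 y 2 y = 4 y^{2}$)
$Q{\left(u \right)} = \frac{155}{24}$ ($Q{\left(u \right)} = \left(- \frac{4}{3}\right) \left(-4\right) + \frac{9}{8} = \frac{16}{3} + \frac{9}{8} = \frac{155}{24}$)
$Q{\left(J{\left(5 \right)} \right)} - H{\left(-556 \right)} = \frac{155}{24} - 4 \left(-556\right)^{2} = \frac{155}{24} - 4 \cdot 309136 = \frac{155}{24} - 1236544 = - \frac{29676901}{24}$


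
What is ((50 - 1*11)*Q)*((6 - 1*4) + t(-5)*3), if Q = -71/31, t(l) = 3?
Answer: -30459/31 ≈ -982.55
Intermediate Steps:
Q = -71/31 (Q = -71*1/31 = -71/31 ≈ -2.2903)
((50 - 1*11)*Q)*((6 - 1*4) + t(-5)*3) = ((50 - 1*11)*(-71/31))*((6 - 1*4) + 3*3) = ((50 - 11)*(-71/31))*((6 - 4) + 9) = (39*(-71/31))*(2 + 9) = -2769/31*11 = -30459/31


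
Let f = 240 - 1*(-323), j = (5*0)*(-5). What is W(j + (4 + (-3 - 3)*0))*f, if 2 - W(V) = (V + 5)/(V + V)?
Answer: 3941/8 ≈ 492.63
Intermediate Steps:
j = 0 (j = 0*(-5) = 0)
W(V) = 2 - (5 + V)/(2*V) (W(V) = 2 - (V + 5)/(V + V) = 2 - (5 + V)/(2*V))
f = 563 (f = 240 + 323 = 563)
W(j + (4 + (-3 - 3)*0))*f = ((-5 + 3*(0 + (4 + (-3 - 3)*0)))/(2*(0 + (4 + (-3 - 3)*0))))*563 = ((-5 + 3*(0 + (4 - 6*0)))/(2*(0 + (4 - 6*0))))*563 = ((-5 + 3*(0 + (4 + 0)))/(2*(0 + (4 + 0))))*563 = ((-5 + 3*(0 + 4))/(2*(0 + 4)))*563 = ((1/2)*(-5 + 3*4)/4)*563 = ((1/2)*(1/4)*(-5 + 12))*563 = ((1/2)*(1/4)*7)*563 = (7/8)*563 = 3941/8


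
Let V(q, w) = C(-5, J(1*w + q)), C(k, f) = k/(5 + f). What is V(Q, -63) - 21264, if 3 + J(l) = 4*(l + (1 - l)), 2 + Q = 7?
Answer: -127589/6 ≈ -21265.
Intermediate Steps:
Q = 5 (Q = -2 + 7 = 5)
J(l) = 1 (J(l) = -3 + 4*(l + (1 - l)) = -3 + 4*1 = -3 + 4 = 1)
C(k, f) = k/(5 + f)
V(q, w) = -⅚ (V(q, w) = -5/(5 + 1) = -5/6 = -5*⅙ = -⅚)
V(Q, -63) - 21264 = -⅚ - 21264 = -127589/6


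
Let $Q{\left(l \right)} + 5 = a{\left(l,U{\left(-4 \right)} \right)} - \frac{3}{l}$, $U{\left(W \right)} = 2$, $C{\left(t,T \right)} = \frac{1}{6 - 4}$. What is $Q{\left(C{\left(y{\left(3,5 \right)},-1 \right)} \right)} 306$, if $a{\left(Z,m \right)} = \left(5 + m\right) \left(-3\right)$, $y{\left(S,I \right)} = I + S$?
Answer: $-9792$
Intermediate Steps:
$C{\left(t,T \right)} = \frac{1}{2}$
$a{\left(Z,m \right)} = -15 - 3 m$
$Q{\left(l \right)} = -26 - \frac{3}{l}$ ($Q{\left(l \right)} = -5 - \left(21 + \frac{3}{l}\right) = -26 - \frac{3}{l}$)
$Q{\left(C{\left(y{\left(3,5 \right)},-1 \right)} \right)} 306 = \left(-26 - 3 \frac{1}{\frac{1}{2}}\right) 306 = \left(-26 - 6\right) 306 = \left(-32\right) 306 = -9792$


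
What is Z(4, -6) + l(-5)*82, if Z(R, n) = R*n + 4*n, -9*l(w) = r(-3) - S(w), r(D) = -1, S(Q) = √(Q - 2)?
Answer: -350/9 + 82*I*√7/9 ≈ -38.889 + 24.106*I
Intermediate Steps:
S(Q) = √(-2 + Q)
l(w) = ⅑ + √(-2 + w)/9 (l(w) = -(-1 - √(-2 + w))/9 = ⅑ + √(-2 + w)/9)
Z(R, n) = 4*n + R*n
Z(4, -6) + l(-5)*82 = -6*(4 + 4) + (⅑ + √(-2 - 5)/9)*82 = -6*8 + (⅑ + √(-7)/9)*82 = -48 + (⅑ + (I*√7)/9)*82 = -48 + (⅑ + I*√7/9)*82 = -48 + (82/9 + 82*I*√7/9) = -350/9 + 82*I*√7/9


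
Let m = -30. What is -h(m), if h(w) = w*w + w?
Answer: -870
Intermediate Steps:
h(w) = w + w**2 (h(w) = w**2 + w = w + w**2)
-h(m) = -(-30)*(1 - 30) = -(-30)*(-29) = -1*870 = -870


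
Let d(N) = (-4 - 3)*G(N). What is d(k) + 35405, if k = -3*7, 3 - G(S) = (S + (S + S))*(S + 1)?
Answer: 44204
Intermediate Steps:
G(S) = 3 - 3*S*(1 + S) (G(S) = 3 - (S + (S + S))*(S + 1) = 3 - (S + 2*S)*(1 + S) = 3 - 3*S*(1 + S))
k = -21
d(N) = -21 + 21*N + 21*N² (d(N) = (-4 - 3)*(3 - 3*N - 3*N²) = -7*(3 - 3*N - 3*N²) = -21 + 21*N + 21*N²)
d(k) + 35405 = (-21 + 21*(-21) + 21*(-21)²) + 35405 = (-21 - 441 + 21*441) + 35405 = (-21 - 441 + 9261) + 35405 = 8799 + 35405 = 44204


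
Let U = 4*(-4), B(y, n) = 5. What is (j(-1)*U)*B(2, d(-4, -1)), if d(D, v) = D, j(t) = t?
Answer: 80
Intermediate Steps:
U = -16
(j(-1)*U)*B(2, d(-4, -1)) = -1*(-16)*5 = 16*5 = 80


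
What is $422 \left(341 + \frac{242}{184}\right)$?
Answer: $\frac{6645023}{46} \approx 1.4446 \cdot 10^{5}$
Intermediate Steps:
$422 \left(341 + \frac{242}{184}\right) = 422 \left(341 + 242 \cdot \frac{1}{184}\right) = 422 \left(341 + \frac{121}{92}\right) = 422 \cdot \frac{31493}{92} = \frac{6645023}{46}$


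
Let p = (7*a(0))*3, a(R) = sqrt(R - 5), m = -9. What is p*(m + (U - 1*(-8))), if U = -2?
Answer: -63*I*sqrt(5) ≈ -140.87*I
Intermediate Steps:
a(R) = sqrt(-5 + R)
p = 21*I*sqrt(5) (p = (7*sqrt(-5 + 0))*3 = (7*sqrt(-5))*3 = (7*(I*sqrt(5)))*3 = (7*I*sqrt(5))*3 = 21*I*sqrt(5) ≈ 46.957*I)
p*(m + (U - 1*(-8))) = (21*I*sqrt(5))*(-9 + (-2 - 1*(-8))) = (21*I*sqrt(5))*(-9 + (-2 + 8)) = (21*I*sqrt(5))*(-9 + 6) = (21*I*sqrt(5))*(-3) = -63*I*sqrt(5)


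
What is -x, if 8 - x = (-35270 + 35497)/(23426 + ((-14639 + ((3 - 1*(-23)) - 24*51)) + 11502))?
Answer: -152501/19091 ≈ -7.9881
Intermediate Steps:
x = 152501/19091 (x = 8 - (-35270 + 35497)/(23426 + ((-14639 + ((3 - 1*(-23)) - 24*51)) + 11502)) = 8 - 227/(23426 + ((-14639 + ((3 + 23) - 1224)) + 11502)) = 8 - 227/(23426 + ((-14639 + (26 - 1224)) + 11502)) = 8 - 227/(23426 + ((-14639 - 1198) + 11502)) = 8 - 227/(23426 + (-15837 + 11502)) = 8 - 227/(23426 - 4335) = 8 - 227/19091 = 152501/19091 ≈ 7.9881)
-x = -1*152501/19091 = -152501/19091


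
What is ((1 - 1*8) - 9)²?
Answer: 256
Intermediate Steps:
((1 - 1*8) - 9)² = ((1 - 8) - 9)² = (-7 - 9)² = (-16)² = 256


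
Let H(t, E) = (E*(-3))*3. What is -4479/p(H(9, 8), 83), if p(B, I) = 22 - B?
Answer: -4479/94 ≈ -47.649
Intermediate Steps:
H(t, E) = -9*E (H(t, E) = -3*E*3 = -9*E)
-4479/p(H(9, 8), 83) = -4479/(22 - (-9)*8) = -4479/(22 - 1*(-72)) = -4479/(22 + 72) = -4479/94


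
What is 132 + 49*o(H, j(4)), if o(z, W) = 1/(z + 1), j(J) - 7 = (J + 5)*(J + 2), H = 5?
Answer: 841/6 ≈ 140.17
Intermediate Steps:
j(J) = 7 + (2 + J)*(5 + J) (j(J) = 7 + (J + 5)*(J + 2) = 7 + (5 + J)*(2 + J) = 7 + (2 + J)*(5 + J))
o(z, W) = 1/(1 + z)
132 + 49*o(H, j(4)) = 132 + 49/(1 + 5) = 132 + 49/6 = 841/6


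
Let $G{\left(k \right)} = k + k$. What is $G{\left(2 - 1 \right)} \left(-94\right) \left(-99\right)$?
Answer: $18612$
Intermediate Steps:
$G{\left(k \right)} = 2 k$
$G{\left(2 - 1 \right)} \left(-94\right) \left(-99\right) = 2 \left(2 - 1\right) \left(-94\right) \left(-99\right) = 2 \cdot 1 \left(-94\right) \left(-99\right) = 2 \left(-94\right) \left(-99\right) = \left(-188\right) \left(-99\right) = 18612$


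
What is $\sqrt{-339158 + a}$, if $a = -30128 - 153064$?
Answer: $5 i \sqrt{20894} \approx 722.74 i$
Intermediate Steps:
$a = -183192$ ($a = -30128 - 153064 = -183192$)
$\sqrt{-339158 + a} = \sqrt{-339158 - 183192} = \sqrt{-522350} = 5 i \sqrt{20894}$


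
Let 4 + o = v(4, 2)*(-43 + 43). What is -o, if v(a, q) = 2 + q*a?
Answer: 4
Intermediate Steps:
v(a, q) = 2 + a*q
o = -4 (o = -4 + (2 + 4*2)*(-43 + 43) = -4 + (2 + 8)*0 = -4 + 10*0 = -4 + 0 = -4)
-o = -1*(-4) = 4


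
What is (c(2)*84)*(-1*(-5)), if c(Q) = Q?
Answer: 840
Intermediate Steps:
(c(2)*84)*(-1*(-5)) = (2*84)*(-1*(-5)) = 168*5 = 840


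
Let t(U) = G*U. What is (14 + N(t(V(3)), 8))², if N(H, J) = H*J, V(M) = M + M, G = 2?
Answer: 12100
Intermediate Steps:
V(M) = 2*M
t(U) = 2*U
(14 + N(t(V(3)), 8))² = (14 + (2*(2*3))*8)² = (14 + (2*6)*8)² = (14 + 12*8)² = (14 + 96)² = 110² = 12100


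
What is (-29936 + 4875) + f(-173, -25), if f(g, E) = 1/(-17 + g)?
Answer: -4761591/190 ≈ -25061.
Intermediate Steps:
(-29936 + 4875) + f(-173, -25) = (-29936 + 4875) + 1/(-17 - 173) = -25061 + 1/(-190) = -25061 - 1/190 = -4761591/190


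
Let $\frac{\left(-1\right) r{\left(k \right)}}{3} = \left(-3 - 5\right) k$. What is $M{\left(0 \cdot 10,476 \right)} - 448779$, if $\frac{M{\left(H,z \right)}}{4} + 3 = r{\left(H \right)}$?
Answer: $-448791$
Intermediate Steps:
$r{\left(k \right)} = 24 k$ ($r{\left(k \right)} = - 3 \left(-3 - 5\right) k = - 3 \left(- 8 k\right) = 24 k$)
$M{\left(H,z \right)} = -12 + 96 H$ ($M{\left(H,z \right)} = -12 + 4 \cdot 24 H = -12 + 96 H$)
$M{\left(0 \cdot 10,476 \right)} - 448779 = \left(-12 + 96 \cdot 0 \cdot 10\right) - 448779 = \left(-12 + 96 \cdot 0\right) - 448779 = \left(-12 + 0\right) - 448779 = -12 - 448779 = -448791$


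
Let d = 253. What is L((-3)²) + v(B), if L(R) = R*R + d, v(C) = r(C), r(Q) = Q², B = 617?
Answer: 381023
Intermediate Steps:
v(C) = C²
L(R) = 253 + R² (L(R) = R*R + 253 = R² + 253 = 253 + R²)
L((-3)²) + v(B) = (253 + ((-3)²)²) + 617² = (253 + 9²) + 380689 = (253 + 81) + 380689 = 334 + 380689 = 381023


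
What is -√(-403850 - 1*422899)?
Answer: -3*I*√91861 ≈ -909.26*I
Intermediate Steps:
-√(-403850 - 1*422899) = -√(-403850 - 422899) = -√(-826749) = -3*I*√91861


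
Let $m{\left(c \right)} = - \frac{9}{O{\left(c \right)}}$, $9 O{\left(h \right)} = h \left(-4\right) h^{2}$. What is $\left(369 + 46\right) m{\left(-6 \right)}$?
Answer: $- \frac{1245}{32} \approx -38.906$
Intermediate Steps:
$O{\left(h \right)} = - \frac{4 h^{3}}{9}$ ($O{\left(h \right)} = \frac{h \left(-4\right) h^{2}}{9} = \frac{- 4 h h^{2}}{9} = \frac{\left(-4\right) h^{3}}{9} = - \frac{4 h^{3}}{9}$)
$m{\left(c \right)} = \frac{81}{4 c^{3}}$ ($m{\left(c \right)} = - \frac{9}{\left(- \frac{4}{9}\right) c^{3}} = - 9 \left(- \frac{9}{4 c^{3}}\right) = \frac{81}{4 c^{3}}$)
$\left(369 + 46\right) m{\left(-6 \right)} = \left(369 + 46\right) \frac{81}{4 \left(-216\right)} = 415 \cdot \frac{81}{4} \left(- \frac{1}{216}\right) = 415 \left(- \frac{3}{32}\right) = - \frac{1245}{32}$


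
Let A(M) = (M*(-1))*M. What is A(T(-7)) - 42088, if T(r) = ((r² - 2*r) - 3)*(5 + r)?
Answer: -56488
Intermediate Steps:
T(r) = (5 + r)*(-3 + r² - 2*r) (T(r) = (-3 + r² - 2*r)*(5 + r) = (5 + r)*(-3 + r² - 2*r))
A(M) = -M² (A(M) = (-M)*M = -M²)
A(T(-7)) - 42088 = -(-15 + (-7)³ - 13*(-7) + 3*(-7)²)² - 42088 = -(-15 - 343 + 91 + 3*49)² - 42088 = -(-15 - 343 + 91 + 147)² - 42088 = -1*(-120)² - 42088 = -1*14400 - 42088 = -14400 - 42088 = -56488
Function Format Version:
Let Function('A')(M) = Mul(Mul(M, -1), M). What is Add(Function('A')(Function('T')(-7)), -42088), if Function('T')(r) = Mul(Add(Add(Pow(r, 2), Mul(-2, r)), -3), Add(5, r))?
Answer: -56488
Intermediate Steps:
Function('T')(r) = Mul(Add(5, r), Add(-3, Pow(r, 2), Mul(-2, r))) (Function('T')(r) = Mul(Add(-3, Pow(r, 2), Mul(-2, r)), Add(5, r)) = Mul(Add(5, r), Add(-3, Pow(r, 2), Mul(-2, r))))
Function('A')(M) = Mul(-1, Pow(M, 2)) (Function('A')(M) = Mul(Mul(-1, M), M) = Mul(-1, Pow(M, 2)))
Add(Function('A')(Function('T')(-7)), -42088) = Add(Mul(-1, Pow(Add(-15, Pow(-7, 3), Mul(-13, -7), Mul(3, Pow(-7, 2))), 2)), -42088) = Add(Mul(-1, Pow(Add(-15, -343, 91, Mul(3, 49)), 2)), -42088) = Add(Mul(-1, Pow(Add(-15, -343, 91, 147), 2)), -42088) = Add(Mul(-1, Pow(-120, 2)), -42088) = Add(Mul(-1, 14400), -42088) = Add(-14400, -42088) = -56488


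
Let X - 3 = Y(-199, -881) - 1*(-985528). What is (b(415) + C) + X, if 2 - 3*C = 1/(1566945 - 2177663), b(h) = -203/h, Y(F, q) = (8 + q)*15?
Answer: 739385925433853/760343910 ≈ 9.7244e+5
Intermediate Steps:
Y(F, q) = 120 + 15*q
X = 972436 (X = 3 + ((120 + 15*(-881)) - 1*(-985528)) = 3 + ((120 - 13215) + 985528) = 3 + (-13095 + 985528) = 3 + 972433 = 972436)
C = 1221437/1832154 (C = 2/3 - 1/(3*(1566945 - 2177663)) = 2/3 - 1/3/(-610718) = 2/3 - 1/3*(-1/610718) = 2/3 + 1/1832154 = 1221437/1832154 ≈ 0.66667)
(b(415) + C) + X = (-203/415 + 1221437/1832154) + 972436 = 134969093/760343910 + 972436 = 739385925433853/760343910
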